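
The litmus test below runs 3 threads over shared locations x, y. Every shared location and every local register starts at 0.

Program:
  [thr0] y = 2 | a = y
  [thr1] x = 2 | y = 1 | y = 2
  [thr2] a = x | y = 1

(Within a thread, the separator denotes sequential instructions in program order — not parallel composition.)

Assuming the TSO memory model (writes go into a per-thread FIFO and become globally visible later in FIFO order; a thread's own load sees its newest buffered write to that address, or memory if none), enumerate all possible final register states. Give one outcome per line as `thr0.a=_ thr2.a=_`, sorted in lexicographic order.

outcome vector order: (thr0.a,thr2.a)
|TSO outcomes| = 4

thr0.a=1 thr2.a=0
thr0.a=1 thr2.a=2
thr0.a=2 thr2.a=0
thr0.a=2 thr2.a=2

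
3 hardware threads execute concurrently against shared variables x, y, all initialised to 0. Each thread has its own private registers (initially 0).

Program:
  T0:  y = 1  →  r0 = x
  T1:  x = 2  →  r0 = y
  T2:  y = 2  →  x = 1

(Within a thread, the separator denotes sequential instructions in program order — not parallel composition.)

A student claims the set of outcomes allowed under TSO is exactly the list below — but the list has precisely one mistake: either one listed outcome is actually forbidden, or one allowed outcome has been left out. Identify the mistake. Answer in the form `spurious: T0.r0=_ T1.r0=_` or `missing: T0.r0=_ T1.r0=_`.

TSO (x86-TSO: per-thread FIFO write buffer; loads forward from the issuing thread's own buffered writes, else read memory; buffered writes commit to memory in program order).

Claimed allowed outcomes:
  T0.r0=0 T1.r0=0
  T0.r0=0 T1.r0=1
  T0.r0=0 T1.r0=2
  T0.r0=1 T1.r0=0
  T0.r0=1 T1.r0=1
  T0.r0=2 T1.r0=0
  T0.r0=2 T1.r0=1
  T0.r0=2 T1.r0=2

missing: T0.r0=1 T1.r0=2

outcome vector order: (T0.r0,T1.r0)
[TSO] allowed = {<0 0> <0 1> <0 2> <1 0> <1 1> <1 2> <2 0> <2 1> <2 2>}
TSO∖claimed = {<1 2>}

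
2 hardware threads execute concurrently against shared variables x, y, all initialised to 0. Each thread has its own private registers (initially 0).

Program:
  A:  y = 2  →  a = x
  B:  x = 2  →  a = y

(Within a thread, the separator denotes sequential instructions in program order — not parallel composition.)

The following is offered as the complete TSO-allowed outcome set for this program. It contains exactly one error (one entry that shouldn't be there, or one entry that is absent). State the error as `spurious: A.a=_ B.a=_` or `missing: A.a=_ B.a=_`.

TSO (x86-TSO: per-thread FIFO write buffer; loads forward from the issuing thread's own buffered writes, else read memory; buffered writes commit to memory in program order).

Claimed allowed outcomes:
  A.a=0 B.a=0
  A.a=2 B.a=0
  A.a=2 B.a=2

missing: A.a=0 B.a=2

outcome vector order: (A.a,B.a)
TSO: 4 outcomes — {(0,0), (0,2), (2,0), (2,2)}
TSO∖claimed = {(0,2)}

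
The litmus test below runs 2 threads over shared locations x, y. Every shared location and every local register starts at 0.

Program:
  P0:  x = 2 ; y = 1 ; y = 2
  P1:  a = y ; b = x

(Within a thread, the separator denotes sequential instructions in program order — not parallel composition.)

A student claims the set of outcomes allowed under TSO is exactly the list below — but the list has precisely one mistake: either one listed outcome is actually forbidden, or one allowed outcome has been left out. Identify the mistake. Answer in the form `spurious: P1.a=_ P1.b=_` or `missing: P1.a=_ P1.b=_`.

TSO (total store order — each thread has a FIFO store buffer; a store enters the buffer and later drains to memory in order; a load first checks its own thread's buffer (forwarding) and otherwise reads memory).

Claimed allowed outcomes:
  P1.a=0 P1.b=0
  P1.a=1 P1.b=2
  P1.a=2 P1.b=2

outcome vector order: (P1.a,P1.b)
TSO (4): <0 0>; <0 2>; <1 2>; <2 2>
TSO∖claimed = {<0 2>}

missing: P1.a=0 P1.b=2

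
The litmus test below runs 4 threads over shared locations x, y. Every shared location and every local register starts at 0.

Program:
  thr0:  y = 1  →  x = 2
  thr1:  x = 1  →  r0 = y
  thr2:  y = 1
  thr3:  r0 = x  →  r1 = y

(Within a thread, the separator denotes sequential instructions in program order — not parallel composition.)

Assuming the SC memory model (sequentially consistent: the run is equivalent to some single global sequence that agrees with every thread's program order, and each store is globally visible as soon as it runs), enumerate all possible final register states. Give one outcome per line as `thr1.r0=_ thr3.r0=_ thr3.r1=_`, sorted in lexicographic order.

outcome vector order: (thr1.r0,thr3.r0,thr3.r1)
|SC outcomes| = 10

thr1.r0=0 thr3.r0=0 thr3.r1=0
thr1.r0=0 thr3.r0=0 thr3.r1=1
thr1.r0=0 thr3.r0=1 thr3.r1=0
thr1.r0=0 thr3.r0=1 thr3.r1=1
thr1.r0=0 thr3.r0=2 thr3.r1=1
thr1.r0=1 thr3.r0=0 thr3.r1=0
thr1.r0=1 thr3.r0=0 thr3.r1=1
thr1.r0=1 thr3.r0=1 thr3.r1=0
thr1.r0=1 thr3.r0=1 thr3.r1=1
thr1.r0=1 thr3.r0=2 thr3.r1=1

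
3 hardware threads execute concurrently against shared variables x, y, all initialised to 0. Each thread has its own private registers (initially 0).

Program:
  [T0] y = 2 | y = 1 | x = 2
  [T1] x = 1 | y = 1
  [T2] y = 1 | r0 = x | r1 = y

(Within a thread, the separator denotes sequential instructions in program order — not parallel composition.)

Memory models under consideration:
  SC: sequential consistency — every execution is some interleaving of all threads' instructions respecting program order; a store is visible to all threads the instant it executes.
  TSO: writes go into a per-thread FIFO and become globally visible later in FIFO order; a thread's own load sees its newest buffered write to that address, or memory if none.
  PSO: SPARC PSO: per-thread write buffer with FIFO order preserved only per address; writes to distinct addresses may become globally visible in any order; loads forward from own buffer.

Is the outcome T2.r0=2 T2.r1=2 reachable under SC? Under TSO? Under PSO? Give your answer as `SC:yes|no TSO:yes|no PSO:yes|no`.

SC:no TSO:no PSO:yes

outcome vector order: (T2.r0,T2.r1)
under SC → (0,1), (0,2), (1,1), (1,2), (2,1)
under TSO → (0,1), (0,2), (1,1), (1,2), (2,1)
under PSO → (0,1), (0,2), (1,1), (1,2), (2,1), (2,2)
target (2,2) ∈ {PSO}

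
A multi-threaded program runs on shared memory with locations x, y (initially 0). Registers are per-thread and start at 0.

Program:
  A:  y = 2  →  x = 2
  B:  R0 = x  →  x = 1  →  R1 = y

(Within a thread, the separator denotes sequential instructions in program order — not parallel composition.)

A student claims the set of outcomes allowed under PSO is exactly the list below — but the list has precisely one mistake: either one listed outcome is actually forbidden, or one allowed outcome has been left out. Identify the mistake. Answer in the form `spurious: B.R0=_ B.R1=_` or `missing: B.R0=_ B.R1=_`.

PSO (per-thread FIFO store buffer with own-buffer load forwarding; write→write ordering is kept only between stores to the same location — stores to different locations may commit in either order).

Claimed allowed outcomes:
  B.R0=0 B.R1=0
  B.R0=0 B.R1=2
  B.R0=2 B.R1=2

outcome vector order: (B.R0,B.R1)
PSO: 4 outcomes — {<0 0>, <0 2>, <2 0>, <2 2>}
PSO∖claimed = {<2 0>}

missing: B.R0=2 B.R1=0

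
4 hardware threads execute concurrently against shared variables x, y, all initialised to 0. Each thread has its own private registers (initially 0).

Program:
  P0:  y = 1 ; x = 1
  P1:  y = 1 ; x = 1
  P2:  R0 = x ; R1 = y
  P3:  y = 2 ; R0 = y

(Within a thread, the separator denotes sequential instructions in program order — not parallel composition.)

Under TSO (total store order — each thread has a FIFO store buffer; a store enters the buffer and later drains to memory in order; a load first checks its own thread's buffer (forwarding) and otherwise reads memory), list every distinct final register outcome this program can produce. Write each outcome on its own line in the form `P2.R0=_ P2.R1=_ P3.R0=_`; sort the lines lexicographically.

outcome vector order: (P2.R0,P2.R1,P3.R0)
|TSO outcomes| = 10

P2.R0=0 P2.R1=0 P3.R0=1
P2.R0=0 P2.R1=0 P3.R0=2
P2.R0=0 P2.R1=1 P3.R0=1
P2.R0=0 P2.R1=1 P3.R0=2
P2.R0=0 P2.R1=2 P3.R0=1
P2.R0=0 P2.R1=2 P3.R0=2
P2.R0=1 P2.R1=1 P3.R0=1
P2.R0=1 P2.R1=1 P3.R0=2
P2.R0=1 P2.R1=2 P3.R0=1
P2.R0=1 P2.R1=2 P3.R0=2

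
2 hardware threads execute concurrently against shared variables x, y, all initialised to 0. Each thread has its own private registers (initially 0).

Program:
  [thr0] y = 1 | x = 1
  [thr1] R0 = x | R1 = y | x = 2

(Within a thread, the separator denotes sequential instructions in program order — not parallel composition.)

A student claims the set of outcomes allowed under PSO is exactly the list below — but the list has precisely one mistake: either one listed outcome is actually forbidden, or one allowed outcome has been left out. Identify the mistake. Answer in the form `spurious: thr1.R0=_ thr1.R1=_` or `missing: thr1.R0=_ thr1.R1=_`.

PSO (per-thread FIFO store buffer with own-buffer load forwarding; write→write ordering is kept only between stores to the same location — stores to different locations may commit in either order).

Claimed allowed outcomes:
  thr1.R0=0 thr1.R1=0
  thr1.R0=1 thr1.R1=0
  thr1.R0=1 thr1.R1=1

missing: thr1.R0=0 thr1.R1=1

outcome vector order: (thr1.R0,thr1.R1)
PSO (4): 00, 01, 10, 11
PSO∖claimed = {01}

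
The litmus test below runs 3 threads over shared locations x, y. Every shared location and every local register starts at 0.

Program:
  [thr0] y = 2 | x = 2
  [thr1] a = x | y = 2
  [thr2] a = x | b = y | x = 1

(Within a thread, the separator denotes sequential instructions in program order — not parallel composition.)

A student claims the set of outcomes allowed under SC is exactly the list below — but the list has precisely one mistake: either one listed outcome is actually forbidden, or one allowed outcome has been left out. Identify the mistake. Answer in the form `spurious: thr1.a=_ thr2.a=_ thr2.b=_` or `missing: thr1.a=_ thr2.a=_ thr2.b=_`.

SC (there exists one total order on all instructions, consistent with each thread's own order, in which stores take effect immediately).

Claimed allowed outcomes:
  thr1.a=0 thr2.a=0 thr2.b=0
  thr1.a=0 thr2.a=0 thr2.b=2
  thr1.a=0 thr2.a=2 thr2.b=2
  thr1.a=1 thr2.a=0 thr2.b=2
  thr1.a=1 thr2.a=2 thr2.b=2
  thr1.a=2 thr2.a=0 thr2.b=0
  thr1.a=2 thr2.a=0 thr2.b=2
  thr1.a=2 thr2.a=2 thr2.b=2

outcome vector order: (thr1.a,thr2.a,thr2.b)
under SC → 0/0/0, 0/0/2, 0/2/2, 1/0/0, 1/0/2, 1/2/2, 2/0/0, 2/0/2, 2/2/2
SC∖claimed = {1/0/0}

missing: thr1.a=1 thr2.a=0 thr2.b=0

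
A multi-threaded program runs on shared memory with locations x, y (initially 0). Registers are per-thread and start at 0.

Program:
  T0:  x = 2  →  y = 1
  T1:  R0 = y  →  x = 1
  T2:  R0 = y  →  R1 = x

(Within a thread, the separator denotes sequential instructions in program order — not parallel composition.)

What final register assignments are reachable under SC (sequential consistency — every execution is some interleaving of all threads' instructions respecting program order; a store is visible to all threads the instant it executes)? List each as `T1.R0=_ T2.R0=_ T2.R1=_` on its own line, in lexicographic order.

T1.R0=0 T2.R0=0 T2.R1=0
T1.R0=0 T2.R0=0 T2.R1=1
T1.R0=0 T2.R0=0 T2.R1=2
T1.R0=0 T2.R0=1 T2.R1=1
T1.R0=0 T2.R0=1 T2.R1=2
T1.R0=1 T2.R0=0 T2.R1=0
T1.R0=1 T2.R0=0 T2.R1=1
T1.R0=1 T2.R0=0 T2.R1=2
T1.R0=1 T2.R0=1 T2.R1=1
T1.R0=1 T2.R0=1 T2.R1=2

outcome vector order: (T1.R0,T2.R0,T2.R1)
|SC outcomes| = 10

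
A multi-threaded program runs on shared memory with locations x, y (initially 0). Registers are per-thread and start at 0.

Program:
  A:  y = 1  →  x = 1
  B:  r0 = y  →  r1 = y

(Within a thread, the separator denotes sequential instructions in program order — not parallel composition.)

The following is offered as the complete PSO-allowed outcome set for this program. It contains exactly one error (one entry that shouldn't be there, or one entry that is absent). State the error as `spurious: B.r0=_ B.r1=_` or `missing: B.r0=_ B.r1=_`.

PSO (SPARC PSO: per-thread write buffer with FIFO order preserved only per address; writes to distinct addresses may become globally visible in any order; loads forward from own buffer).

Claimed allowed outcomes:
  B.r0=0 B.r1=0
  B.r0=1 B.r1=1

missing: B.r0=0 B.r1=1

outcome vector order: (B.r0,B.r1)
PSO: 3 outcomes — {00 01 11}
PSO∖claimed = {01}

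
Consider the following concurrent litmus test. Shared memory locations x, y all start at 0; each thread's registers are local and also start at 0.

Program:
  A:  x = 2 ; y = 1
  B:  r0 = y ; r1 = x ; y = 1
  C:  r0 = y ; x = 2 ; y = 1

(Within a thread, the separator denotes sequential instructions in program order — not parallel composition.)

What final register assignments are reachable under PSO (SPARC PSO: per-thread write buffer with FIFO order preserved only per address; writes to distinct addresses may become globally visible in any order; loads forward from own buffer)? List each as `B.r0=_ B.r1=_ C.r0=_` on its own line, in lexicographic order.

B.r0=0 B.r1=0 C.r0=0
B.r0=0 B.r1=0 C.r0=1
B.r0=0 B.r1=2 C.r0=0
B.r0=0 B.r1=2 C.r0=1
B.r0=1 B.r1=0 C.r0=0
B.r0=1 B.r1=0 C.r0=1
B.r0=1 B.r1=2 C.r0=0
B.r0=1 B.r1=2 C.r0=1

outcome vector order: (B.r0,B.r1,C.r0)
|PSO outcomes| = 8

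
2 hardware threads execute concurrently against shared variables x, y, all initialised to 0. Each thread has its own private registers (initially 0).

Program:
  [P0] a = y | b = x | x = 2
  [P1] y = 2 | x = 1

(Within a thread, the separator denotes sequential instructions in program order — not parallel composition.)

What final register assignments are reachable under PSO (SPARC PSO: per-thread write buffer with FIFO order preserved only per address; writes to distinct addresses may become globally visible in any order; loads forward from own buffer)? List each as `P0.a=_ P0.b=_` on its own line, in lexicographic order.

P0.a=0 P0.b=0
P0.a=0 P0.b=1
P0.a=2 P0.b=0
P0.a=2 P0.b=1

outcome vector order: (P0.a,P0.b)
|PSO outcomes| = 4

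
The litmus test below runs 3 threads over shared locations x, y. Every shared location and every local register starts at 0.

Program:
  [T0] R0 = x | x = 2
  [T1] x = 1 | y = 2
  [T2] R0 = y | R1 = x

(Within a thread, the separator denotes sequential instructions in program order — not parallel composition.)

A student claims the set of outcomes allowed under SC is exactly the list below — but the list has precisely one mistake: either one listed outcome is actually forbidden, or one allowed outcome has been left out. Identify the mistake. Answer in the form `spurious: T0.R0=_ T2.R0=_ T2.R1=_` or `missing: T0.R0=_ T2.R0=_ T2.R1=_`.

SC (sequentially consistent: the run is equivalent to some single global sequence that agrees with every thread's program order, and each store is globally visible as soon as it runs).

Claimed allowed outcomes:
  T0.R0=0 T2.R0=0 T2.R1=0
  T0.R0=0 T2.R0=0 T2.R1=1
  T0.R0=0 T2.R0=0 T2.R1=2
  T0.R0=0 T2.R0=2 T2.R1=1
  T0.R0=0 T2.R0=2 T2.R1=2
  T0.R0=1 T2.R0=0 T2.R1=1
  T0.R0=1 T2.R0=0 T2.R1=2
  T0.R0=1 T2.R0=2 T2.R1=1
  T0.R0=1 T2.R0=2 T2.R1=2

missing: T0.R0=1 T2.R0=0 T2.R1=0

outcome vector order: (T0.R0,T2.R0,T2.R1)
SC: 10 outcomes — {(0,0,0) (0,0,1) (0,0,2) (0,2,1) (0,2,2) (1,0,0) (1,0,1) (1,0,2) (1,2,1) (1,2,2)}
SC∖claimed = {(1,0,0)}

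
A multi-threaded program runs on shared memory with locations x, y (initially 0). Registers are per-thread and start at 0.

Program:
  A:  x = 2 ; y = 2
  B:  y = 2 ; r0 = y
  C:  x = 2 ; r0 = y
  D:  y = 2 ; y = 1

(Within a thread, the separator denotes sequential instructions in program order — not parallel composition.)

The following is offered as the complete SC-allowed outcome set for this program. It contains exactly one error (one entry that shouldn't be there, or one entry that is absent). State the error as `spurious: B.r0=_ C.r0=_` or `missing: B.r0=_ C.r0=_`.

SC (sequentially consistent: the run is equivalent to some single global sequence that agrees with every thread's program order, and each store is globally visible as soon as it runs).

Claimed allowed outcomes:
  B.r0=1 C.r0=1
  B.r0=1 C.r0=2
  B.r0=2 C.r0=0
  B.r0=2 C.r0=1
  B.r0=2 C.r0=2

missing: B.r0=1 C.r0=0

outcome vector order: (B.r0,C.r0)
[SC] allowed = {10, 11, 12, 20, 21, 22}
SC∖claimed = {10}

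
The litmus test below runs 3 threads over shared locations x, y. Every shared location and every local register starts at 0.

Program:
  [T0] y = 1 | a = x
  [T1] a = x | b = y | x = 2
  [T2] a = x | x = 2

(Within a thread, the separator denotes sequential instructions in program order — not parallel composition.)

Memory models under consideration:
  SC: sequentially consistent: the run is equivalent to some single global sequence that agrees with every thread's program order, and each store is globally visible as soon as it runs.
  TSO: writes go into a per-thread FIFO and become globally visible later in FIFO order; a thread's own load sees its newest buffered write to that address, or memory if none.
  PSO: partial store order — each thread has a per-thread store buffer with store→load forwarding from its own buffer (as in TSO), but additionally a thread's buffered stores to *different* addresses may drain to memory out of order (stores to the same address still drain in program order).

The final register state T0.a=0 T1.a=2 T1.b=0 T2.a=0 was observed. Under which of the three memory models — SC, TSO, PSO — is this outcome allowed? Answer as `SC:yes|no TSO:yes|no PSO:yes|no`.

outcome vector order: (T0.a,T1.a,T1.b,T2.a)
under SC → <0 0 0 0> <0 0 0 2> <0 0 1 0> <0 0 1 2> <0 2 1 0> <2 0 0 0> <2 0 0 2> <2 0 1 0> <2 0 1 2> <2 2 0 0> <2 2 1 0>
under TSO → <0 0 0 0> <0 0 0 2> <0 0 1 0> <0 0 1 2> <0 2 0 0> <0 2 1 0> <2 0 0 0> <2 0 0 2> <2 0 1 0> <2 0 1 2> <2 2 0 0> <2 2 1 0>
under PSO → <0 0 0 0> <0 0 0 2> <0 0 1 0> <0 0 1 2> <0 2 0 0> <0 2 1 0> <2 0 0 0> <2 0 0 2> <2 0 1 0> <2 0 1 2> <2 2 0 0> <2 2 1 0>
target <0 2 0 0> ∈ {TSO,PSO}

SC:no TSO:yes PSO:yes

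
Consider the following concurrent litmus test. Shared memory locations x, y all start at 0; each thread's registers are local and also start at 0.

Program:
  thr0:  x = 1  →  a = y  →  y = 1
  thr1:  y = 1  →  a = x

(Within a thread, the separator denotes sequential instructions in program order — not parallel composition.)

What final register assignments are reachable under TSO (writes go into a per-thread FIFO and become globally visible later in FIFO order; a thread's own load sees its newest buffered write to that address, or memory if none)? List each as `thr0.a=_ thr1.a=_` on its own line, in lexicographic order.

outcome vector order: (thr0.a,thr1.a)
|TSO outcomes| = 4

thr0.a=0 thr1.a=0
thr0.a=0 thr1.a=1
thr0.a=1 thr1.a=0
thr0.a=1 thr1.a=1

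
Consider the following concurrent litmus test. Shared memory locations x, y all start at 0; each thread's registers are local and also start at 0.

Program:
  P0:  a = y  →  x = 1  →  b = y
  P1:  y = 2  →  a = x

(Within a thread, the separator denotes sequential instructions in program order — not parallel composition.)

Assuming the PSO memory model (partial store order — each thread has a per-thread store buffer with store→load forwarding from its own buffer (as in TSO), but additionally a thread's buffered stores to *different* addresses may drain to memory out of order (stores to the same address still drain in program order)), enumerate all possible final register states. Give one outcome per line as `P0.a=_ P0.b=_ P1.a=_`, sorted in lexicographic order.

P0.a=0 P0.b=0 P1.a=0
P0.a=0 P0.b=0 P1.a=1
P0.a=0 P0.b=2 P1.a=0
P0.a=0 P0.b=2 P1.a=1
P0.a=2 P0.b=2 P1.a=0
P0.a=2 P0.b=2 P1.a=1

outcome vector order: (P0.a,P0.b,P1.a)
|PSO outcomes| = 6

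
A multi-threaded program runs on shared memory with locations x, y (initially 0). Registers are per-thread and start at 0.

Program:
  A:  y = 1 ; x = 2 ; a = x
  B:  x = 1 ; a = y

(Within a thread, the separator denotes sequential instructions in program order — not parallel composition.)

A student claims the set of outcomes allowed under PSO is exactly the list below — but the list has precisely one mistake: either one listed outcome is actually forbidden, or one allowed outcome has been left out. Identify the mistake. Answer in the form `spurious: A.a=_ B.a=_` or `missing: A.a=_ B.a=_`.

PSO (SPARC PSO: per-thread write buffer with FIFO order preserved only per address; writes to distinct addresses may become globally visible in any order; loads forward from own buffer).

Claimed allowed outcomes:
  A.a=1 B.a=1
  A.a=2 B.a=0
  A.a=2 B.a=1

outcome vector order: (A.a,B.a)
PSO: 4 outcomes — {1/0 1/1 2/0 2/1}
PSO∖claimed = {1/0}

missing: A.a=1 B.a=0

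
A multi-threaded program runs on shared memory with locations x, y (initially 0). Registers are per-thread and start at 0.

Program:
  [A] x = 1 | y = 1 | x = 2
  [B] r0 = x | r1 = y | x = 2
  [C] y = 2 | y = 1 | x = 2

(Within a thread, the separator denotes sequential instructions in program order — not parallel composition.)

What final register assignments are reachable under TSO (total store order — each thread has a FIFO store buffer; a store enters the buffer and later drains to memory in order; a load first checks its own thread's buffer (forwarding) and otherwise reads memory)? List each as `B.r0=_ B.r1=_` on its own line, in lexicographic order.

B.r0=0 B.r1=0
B.r0=0 B.r1=1
B.r0=0 B.r1=2
B.r0=1 B.r1=0
B.r0=1 B.r1=1
B.r0=1 B.r1=2
B.r0=2 B.r1=1
B.r0=2 B.r1=2

outcome vector order: (B.r0,B.r1)
|TSO outcomes| = 8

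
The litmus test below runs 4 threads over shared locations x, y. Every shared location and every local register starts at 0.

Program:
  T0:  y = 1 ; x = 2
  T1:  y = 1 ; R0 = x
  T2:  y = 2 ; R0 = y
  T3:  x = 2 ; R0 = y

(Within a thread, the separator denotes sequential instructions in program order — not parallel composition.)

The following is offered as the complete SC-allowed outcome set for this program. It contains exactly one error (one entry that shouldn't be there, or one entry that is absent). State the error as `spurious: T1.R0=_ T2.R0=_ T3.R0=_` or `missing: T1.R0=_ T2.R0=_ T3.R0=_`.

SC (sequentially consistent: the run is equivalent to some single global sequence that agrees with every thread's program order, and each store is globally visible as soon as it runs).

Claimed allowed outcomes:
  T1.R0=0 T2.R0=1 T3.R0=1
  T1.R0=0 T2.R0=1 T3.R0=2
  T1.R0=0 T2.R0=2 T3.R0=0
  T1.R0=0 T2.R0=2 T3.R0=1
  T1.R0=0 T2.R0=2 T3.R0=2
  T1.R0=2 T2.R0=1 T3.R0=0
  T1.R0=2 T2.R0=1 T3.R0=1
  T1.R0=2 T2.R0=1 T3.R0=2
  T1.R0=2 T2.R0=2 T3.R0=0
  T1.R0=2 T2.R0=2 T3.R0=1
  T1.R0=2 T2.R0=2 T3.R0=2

spurious: T1.R0=0 T2.R0=2 T3.R0=0

outcome vector order: (T1.R0,T2.R0,T3.R0)
[SC] allowed = {0/1/1, 0/1/2, 0/2/1, 0/2/2, 2/1/0, 2/1/1, 2/1/2, 2/2/0, 2/2/1, 2/2/2}
claimed∖SC = {0/2/0}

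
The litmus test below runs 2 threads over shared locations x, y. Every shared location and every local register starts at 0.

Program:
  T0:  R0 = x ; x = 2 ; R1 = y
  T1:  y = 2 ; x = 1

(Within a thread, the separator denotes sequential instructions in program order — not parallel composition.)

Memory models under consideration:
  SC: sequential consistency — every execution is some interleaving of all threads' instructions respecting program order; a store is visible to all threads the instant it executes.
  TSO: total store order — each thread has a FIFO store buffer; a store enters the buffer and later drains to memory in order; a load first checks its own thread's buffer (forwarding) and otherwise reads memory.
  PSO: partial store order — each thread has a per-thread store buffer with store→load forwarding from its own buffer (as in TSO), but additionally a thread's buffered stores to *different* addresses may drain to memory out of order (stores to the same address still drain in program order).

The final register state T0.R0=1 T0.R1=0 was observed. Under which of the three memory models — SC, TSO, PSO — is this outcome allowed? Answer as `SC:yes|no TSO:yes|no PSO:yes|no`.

outcome vector order: (T0.R0,T0.R1)
under SC → 0/0 0/2 1/2
under TSO → 0/0 0/2 1/2
under PSO → 0/0 0/2 1/0 1/2
target 1/0 ∈ {PSO}

SC:no TSO:no PSO:yes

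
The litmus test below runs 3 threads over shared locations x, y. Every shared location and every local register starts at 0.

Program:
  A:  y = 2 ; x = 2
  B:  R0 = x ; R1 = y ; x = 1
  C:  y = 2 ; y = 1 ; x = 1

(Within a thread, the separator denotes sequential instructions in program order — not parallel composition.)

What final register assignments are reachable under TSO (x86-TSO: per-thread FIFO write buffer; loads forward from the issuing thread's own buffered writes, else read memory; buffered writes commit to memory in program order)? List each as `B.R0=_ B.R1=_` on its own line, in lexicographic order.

B.R0=0 B.R1=0
B.R0=0 B.R1=1
B.R0=0 B.R1=2
B.R0=1 B.R1=1
B.R0=1 B.R1=2
B.R0=2 B.R1=1
B.R0=2 B.R1=2

outcome vector order: (B.R0,B.R1)
|TSO outcomes| = 7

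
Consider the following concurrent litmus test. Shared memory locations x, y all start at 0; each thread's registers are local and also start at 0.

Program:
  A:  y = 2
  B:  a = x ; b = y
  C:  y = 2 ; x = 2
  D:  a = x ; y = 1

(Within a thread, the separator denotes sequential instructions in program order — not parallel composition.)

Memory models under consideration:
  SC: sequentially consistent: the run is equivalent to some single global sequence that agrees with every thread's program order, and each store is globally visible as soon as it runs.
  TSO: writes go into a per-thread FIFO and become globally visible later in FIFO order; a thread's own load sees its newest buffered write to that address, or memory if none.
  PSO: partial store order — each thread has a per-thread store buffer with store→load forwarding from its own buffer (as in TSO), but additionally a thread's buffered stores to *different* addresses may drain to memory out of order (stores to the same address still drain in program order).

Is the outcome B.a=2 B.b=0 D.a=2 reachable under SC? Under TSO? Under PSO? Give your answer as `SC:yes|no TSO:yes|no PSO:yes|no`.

SC:no TSO:no PSO:yes

outcome vector order: (B.a,B.b,D.a)
SC (10): 0/0/0 0/0/2 0/1/0 0/1/2 0/2/0 0/2/2 2/1/0 2/1/2 2/2/0 2/2/2
TSO (10): 0/0/0 0/0/2 0/1/0 0/1/2 0/2/0 0/2/2 2/1/0 2/1/2 2/2/0 2/2/2
PSO (12): 0/0/0 0/0/2 0/1/0 0/1/2 0/2/0 0/2/2 2/0/0 2/0/2 2/1/0 2/1/2 2/2/0 2/2/2
target 2/0/2 ∈ {PSO}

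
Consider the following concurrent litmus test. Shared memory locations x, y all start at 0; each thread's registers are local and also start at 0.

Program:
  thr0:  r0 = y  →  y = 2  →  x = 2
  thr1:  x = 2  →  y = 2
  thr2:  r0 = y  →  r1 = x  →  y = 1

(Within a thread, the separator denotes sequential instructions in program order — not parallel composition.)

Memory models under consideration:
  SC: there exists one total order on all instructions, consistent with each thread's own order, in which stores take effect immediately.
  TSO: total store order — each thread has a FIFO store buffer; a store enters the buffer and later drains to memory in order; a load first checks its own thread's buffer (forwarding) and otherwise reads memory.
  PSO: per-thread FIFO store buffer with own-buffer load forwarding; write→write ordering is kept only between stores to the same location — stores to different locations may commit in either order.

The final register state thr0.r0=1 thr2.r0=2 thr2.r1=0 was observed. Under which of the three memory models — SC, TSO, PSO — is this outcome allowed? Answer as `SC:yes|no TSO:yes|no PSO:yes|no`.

SC:no TSO:no PSO:yes

outcome vector order: (thr0.r0,thr2.r0,thr2.r1)
SC: 10 outcomes — {<0 0 0>; <0 0 2>; <0 2 0>; <0 2 2>; <1 0 0>; <1 0 2>; <1 2 2>; <2 0 0>; <2 0 2>; <2 2 2>}
TSO: 10 outcomes — {<0 0 0>; <0 0 2>; <0 2 0>; <0 2 2>; <1 0 0>; <1 0 2>; <1 2 2>; <2 0 0>; <2 0 2>; <2 2 2>}
PSO: 12 outcomes — {<0 0 0>; <0 0 2>; <0 2 0>; <0 2 2>; <1 0 0>; <1 0 2>; <1 2 0>; <1 2 2>; <2 0 0>; <2 0 2>; <2 2 0>; <2 2 2>}
target <1 2 0> ∈ {PSO}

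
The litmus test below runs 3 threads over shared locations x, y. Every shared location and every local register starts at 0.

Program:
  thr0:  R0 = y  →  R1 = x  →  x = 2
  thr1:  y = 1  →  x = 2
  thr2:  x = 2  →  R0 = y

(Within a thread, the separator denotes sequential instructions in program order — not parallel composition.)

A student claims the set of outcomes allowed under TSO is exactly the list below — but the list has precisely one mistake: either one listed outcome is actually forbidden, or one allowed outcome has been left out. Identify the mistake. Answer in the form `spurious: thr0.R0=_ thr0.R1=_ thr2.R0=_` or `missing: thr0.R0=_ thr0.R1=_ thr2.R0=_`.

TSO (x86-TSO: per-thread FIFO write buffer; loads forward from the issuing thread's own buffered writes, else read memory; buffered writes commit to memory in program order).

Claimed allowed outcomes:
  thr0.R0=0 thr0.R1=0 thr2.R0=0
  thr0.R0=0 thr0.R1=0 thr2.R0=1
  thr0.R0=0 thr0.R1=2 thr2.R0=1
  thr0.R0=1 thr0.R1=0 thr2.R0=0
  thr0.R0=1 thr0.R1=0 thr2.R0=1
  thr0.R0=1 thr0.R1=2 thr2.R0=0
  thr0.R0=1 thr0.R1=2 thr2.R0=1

outcome vector order: (thr0.R0,thr0.R1,thr2.R0)
[TSO] allowed = {000 001 020 021 100 101 120 121}
TSO∖claimed = {020}

missing: thr0.R0=0 thr0.R1=2 thr2.R0=0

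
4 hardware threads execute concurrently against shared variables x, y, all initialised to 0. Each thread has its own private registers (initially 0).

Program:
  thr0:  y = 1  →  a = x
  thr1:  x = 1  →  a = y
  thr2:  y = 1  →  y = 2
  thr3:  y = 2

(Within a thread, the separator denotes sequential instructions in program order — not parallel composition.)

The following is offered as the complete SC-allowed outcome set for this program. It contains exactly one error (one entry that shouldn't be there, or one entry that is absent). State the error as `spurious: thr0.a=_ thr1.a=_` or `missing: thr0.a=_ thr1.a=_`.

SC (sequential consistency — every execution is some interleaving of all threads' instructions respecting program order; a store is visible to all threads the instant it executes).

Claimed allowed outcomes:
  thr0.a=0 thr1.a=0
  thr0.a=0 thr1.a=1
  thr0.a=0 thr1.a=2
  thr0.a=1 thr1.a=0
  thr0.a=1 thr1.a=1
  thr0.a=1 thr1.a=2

outcome vector order: (thr0.a,thr1.a)
under SC → 01 02 10 11 12
claimed∖SC = {00}

spurious: thr0.a=0 thr1.a=0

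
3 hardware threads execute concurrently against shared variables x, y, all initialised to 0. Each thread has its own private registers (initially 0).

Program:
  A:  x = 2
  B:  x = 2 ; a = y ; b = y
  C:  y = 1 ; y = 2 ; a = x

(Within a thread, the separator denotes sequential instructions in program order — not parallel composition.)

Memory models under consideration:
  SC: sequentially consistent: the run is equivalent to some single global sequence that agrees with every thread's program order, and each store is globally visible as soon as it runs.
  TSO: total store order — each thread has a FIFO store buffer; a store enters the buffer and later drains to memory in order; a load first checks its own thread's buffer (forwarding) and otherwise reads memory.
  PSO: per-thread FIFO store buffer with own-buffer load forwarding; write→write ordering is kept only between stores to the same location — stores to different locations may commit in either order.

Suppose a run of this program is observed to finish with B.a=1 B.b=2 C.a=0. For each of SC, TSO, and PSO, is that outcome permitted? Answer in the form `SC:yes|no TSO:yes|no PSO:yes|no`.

outcome vector order: (B.a,B.b,C.a)
SC: 7 outcomes — {(0,0,2); (0,1,2); (0,2,2); (1,1,2); (1,2,2); (2,2,0); (2,2,2)}
TSO: 12 outcomes — {(0,0,0); (0,0,2); (0,1,0); (0,1,2); (0,2,0); (0,2,2); (1,1,0); (1,1,2); (1,2,0); (1,2,2); (2,2,0); (2,2,2)}
PSO: 12 outcomes — {(0,0,0); (0,0,2); (0,1,0); (0,1,2); (0,2,0); (0,2,2); (1,1,0); (1,1,2); (1,2,0); (1,2,2); (2,2,0); (2,2,2)}
target (1,2,0) ∈ {TSO,PSO}

SC:no TSO:yes PSO:yes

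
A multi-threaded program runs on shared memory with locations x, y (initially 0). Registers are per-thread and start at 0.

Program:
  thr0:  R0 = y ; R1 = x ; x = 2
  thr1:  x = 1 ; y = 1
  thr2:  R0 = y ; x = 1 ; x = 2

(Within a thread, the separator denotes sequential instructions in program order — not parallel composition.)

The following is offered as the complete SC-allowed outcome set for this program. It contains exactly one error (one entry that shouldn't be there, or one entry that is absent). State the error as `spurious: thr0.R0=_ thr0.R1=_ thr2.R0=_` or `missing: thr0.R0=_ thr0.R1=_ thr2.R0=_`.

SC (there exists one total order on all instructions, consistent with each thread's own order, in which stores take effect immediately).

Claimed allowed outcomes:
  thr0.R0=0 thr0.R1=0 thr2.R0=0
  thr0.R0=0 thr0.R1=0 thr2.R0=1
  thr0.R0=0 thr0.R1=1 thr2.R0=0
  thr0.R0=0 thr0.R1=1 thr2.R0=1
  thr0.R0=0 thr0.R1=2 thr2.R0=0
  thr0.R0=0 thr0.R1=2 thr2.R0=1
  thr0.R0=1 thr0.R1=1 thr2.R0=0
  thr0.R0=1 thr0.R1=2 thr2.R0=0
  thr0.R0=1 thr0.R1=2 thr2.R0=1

missing: thr0.R0=1 thr0.R1=1 thr2.R0=1

outcome vector order: (thr0.R0,thr0.R1,thr2.R0)
SC (10): <0 0 0>, <0 0 1>, <0 1 0>, <0 1 1>, <0 2 0>, <0 2 1>, <1 1 0>, <1 1 1>, <1 2 0>, <1 2 1>
SC∖claimed = {<1 1 1>}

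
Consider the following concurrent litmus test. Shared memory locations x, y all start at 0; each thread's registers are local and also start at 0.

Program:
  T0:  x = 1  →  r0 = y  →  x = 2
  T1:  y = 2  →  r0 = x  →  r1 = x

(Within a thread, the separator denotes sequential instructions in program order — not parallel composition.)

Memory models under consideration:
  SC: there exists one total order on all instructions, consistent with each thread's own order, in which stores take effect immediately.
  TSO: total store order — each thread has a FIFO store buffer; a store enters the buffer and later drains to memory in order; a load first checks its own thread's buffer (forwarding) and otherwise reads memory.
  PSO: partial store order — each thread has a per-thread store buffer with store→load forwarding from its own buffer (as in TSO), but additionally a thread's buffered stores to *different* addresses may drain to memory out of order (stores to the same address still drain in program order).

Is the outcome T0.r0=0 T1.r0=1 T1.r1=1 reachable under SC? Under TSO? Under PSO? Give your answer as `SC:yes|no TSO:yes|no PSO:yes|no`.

outcome vector order: (T0.r0,T1.r0,T1.r1)
SC: 9 outcomes — {<0 1 1> <0 1 2> <0 2 2> <2 0 0> <2 0 1> <2 0 2> <2 1 1> <2 1 2> <2 2 2>}
TSO: 12 outcomes — {<0 0 0> <0 0 1> <0 0 2> <0 1 1> <0 1 2> <0 2 2> <2 0 0> <2 0 1> <2 0 2> <2 1 1> <2 1 2> <2 2 2>}
PSO: 12 outcomes — {<0 0 0> <0 0 1> <0 0 2> <0 1 1> <0 1 2> <0 2 2> <2 0 0> <2 0 1> <2 0 2> <2 1 1> <2 1 2> <2 2 2>}
target <0 1 1> ∈ {SC,TSO,PSO}

SC:yes TSO:yes PSO:yes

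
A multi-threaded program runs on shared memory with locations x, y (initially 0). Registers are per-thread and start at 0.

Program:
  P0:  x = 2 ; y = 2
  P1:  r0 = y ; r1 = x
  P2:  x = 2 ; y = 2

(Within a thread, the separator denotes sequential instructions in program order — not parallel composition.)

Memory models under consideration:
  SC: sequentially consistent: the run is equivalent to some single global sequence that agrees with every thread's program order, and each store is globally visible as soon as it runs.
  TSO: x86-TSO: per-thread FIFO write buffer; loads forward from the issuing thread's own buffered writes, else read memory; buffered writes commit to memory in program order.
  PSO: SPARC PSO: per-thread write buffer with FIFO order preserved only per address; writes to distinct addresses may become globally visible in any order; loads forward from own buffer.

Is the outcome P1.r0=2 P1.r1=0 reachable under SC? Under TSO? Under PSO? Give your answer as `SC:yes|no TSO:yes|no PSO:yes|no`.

SC:no TSO:no PSO:yes

outcome vector order: (P1.r0,P1.r1)
[SC] allowed = {00, 02, 22}
[TSO] allowed = {00, 02, 22}
[PSO] allowed = {00, 02, 20, 22}
target 20 ∈ {PSO}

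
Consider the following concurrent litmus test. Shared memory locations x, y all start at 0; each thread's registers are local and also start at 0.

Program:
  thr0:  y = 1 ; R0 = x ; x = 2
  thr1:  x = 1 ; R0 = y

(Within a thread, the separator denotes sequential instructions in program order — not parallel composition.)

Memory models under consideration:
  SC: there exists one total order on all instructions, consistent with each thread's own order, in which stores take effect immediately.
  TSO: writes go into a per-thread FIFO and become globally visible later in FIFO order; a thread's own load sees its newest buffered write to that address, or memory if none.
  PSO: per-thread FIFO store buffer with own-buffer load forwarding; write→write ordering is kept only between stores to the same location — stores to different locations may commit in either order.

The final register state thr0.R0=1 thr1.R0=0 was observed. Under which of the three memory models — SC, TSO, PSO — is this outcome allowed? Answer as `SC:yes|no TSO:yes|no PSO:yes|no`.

SC:yes TSO:yes PSO:yes

outcome vector order: (thr0.R0,thr1.R0)
SC: 3 outcomes — {01 10 11}
TSO: 4 outcomes — {00 01 10 11}
PSO: 4 outcomes — {00 01 10 11}
target 10 ∈ {SC,TSO,PSO}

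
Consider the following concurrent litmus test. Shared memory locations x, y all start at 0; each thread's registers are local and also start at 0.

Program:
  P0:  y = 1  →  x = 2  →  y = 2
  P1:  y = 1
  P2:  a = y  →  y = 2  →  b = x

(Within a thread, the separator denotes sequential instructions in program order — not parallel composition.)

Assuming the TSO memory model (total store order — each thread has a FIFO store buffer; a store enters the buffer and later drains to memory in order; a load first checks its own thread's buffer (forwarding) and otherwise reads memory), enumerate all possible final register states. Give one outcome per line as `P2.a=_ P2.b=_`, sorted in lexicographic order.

outcome vector order: (P2.a,P2.b)
|TSO outcomes| = 5

P2.a=0 P2.b=0
P2.a=0 P2.b=2
P2.a=1 P2.b=0
P2.a=1 P2.b=2
P2.a=2 P2.b=2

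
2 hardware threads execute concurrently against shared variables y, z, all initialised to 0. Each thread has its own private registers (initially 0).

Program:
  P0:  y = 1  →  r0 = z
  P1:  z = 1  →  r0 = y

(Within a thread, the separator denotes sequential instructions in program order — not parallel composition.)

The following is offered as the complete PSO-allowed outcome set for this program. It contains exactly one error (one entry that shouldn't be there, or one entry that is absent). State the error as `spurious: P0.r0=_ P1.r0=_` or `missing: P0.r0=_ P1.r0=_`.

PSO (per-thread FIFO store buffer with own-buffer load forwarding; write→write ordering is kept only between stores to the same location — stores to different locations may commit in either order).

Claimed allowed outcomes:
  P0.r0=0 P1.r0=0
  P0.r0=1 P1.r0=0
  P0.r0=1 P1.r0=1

outcome vector order: (P0.r0,P1.r0)
PSO: 4 outcomes — {00, 01, 10, 11}
PSO∖claimed = {01}

missing: P0.r0=0 P1.r0=1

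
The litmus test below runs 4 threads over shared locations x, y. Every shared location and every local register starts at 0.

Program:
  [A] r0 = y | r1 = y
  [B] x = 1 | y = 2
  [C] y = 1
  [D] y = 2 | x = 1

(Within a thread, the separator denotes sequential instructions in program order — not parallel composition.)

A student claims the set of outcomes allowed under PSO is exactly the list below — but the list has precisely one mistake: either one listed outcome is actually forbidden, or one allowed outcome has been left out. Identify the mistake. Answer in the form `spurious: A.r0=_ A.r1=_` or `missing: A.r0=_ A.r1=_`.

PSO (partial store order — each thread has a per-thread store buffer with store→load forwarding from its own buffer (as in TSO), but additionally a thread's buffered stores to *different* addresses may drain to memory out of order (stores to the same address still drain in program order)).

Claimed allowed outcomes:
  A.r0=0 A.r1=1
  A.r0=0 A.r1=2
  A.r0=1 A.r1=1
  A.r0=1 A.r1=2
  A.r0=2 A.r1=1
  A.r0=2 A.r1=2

outcome vector order: (A.r0,A.r1)
PSO: 7 outcomes — {<0 0>; <0 1>; <0 2>; <1 1>; <1 2>; <2 1>; <2 2>}
PSO∖claimed = {<0 0>}

missing: A.r0=0 A.r1=0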